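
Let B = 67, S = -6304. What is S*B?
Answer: -422368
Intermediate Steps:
S*B = -6304*67 = -422368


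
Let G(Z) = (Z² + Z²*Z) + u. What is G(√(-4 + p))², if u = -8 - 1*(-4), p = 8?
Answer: 64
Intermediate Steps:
u = -4 (u = -8 + 4 = -4)
G(Z) = -4 + Z² + Z³ (G(Z) = (Z² + Z²*Z) - 4 = (Z² + Z³) - 4 = -4 + Z² + Z³)
G(√(-4 + p))² = (-4 + (√(-4 + 8))² + (√(-4 + 8))³)² = (-4 + (√4)² + (√4)³)² = (-4 + 2² + 2³)² = (-4 + 4 + 8)² = 8² = 64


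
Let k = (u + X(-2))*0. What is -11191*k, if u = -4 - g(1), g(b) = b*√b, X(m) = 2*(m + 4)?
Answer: 0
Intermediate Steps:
X(m) = 8 + 2*m (X(m) = 2*(4 + m) = 8 + 2*m)
g(b) = b^(3/2)
u = -5 (u = -4 - 1^(3/2) = -4 - 1*1 = -4 - 1 = -5)
k = 0 (k = (-5 + (8 + 2*(-2)))*0 = (-5 + (8 - 4))*0 = (-5 + 4)*0 = -1*0 = 0)
-11191*k = -11191*0 = 0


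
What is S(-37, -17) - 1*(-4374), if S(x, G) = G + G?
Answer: 4340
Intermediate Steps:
S(x, G) = 2*G
S(-37, -17) - 1*(-4374) = 2*(-17) - 1*(-4374) = -34 + 4374 = 4340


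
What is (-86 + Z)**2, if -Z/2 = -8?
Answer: 4900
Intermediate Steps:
Z = 16 (Z = -2*(-8) = 16)
(-86 + Z)**2 = (-86 + 16)**2 = (-70)**2 = 4900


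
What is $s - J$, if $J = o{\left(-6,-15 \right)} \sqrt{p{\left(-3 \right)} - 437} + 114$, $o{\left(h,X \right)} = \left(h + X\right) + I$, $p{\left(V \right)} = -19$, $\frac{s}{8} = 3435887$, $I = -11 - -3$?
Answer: $27486982 + 58 i \sqrt{114} \approx 2.7487 \cdot 10^{7} + 619.27 i$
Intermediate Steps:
$I = -8$ ($I = -11 + 3 = -8$)
$s = 27487096$ ($s = 8 \cdot 3435887 = 27487096$)
$o{\left(h,X \right)} = -8 + X + h$ ($o{\left(h,X \right)} = \left(h + X\right) - 8 = \left(X + h\right) - 8 = -8 + X + h$)
$J = 114 - 58 i \sqrt{114}$ ($J = \left(-8 - 15 - 6\right) \sqrt{-19 - 437} + 114 = - 29 \sqrt{-456} + 114 = - 29 \cdot 2 i \sqrt{114} + 114 = - 58 i \sqrt{114} + 114 = 114 - 58 i \sqrt{114} \approx 114.0 - 619.27 i$)
$s - J = 27487096 - \left(114 - 58 i \sqrt{114}\right) = 27486982 + 58 i \sqrt{114}$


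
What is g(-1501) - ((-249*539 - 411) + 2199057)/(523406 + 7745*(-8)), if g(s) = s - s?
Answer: -2064435/461446 ≈ -4.4738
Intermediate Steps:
g(s) = 0
g(-1501) - ((-249*539 - 411) + 2199057)/(523406 + 7745*(-8)) = 0 - ((-249*539 - 411) + 2199057)/(523406 + 7745*(-8)) = 0 - ((-134211 - 411) + 2199057)/(523406 - 61960) = 0 - (-134622 + 2199057)/461446 = 0 - 2064435/461446 = -2064435/461446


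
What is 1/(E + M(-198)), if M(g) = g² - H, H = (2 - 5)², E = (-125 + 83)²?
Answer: 1/40959 ≈ 2.4415e-5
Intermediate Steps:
E = 1764 (E = (-42)² = 1764)
H = 9 (H = (-3)² = 9)
M(g) = -9 + g² (M(g) = g² - 1*9 = g² - 9 = -9 + g²)
1/(E + M(-198)) = 1/(1764 + (-9 + (-198)²)) = 1/(1764 + (-9 + 39204)) = 1/(1764 + 39195) = 1/40959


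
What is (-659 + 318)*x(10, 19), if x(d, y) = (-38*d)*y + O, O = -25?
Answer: 2470545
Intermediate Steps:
x(d, y) = -25 - 38*d*y (x(d, y) = (-38*d)*y - 25 = -38*d*y - 25 = -25 - 38*d*y)
(-659 + 318)*x(10, 19) = (-659 + 318)*(-25 - 38*10*19) = -341*(-25 - 7220) = -341*(-7245) = 2470545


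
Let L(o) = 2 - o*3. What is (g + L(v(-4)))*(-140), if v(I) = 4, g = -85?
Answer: 13300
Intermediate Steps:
L(o) = 2 - 3*o
(g + L(v(-4)))*(-140) = (-85 + (2 - 3*4))*(-140) = (-85 + (2 - 12))*(-140) = (-85 - 10)*(-140) = -95*(-140) = 13300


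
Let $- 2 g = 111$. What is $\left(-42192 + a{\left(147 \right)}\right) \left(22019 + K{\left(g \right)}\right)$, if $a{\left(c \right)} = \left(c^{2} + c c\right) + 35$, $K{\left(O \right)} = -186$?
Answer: $23164813$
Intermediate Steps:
$g = - \frac{111}{2}$ ($g = \left(- \frac{1}{2}\right) 111 = - \frac{111}{2} \approx -55.5$)
$a{\left(c \right)} = 35 + 2 c^{2}$ ($a{\left(c \right)} = \left(c^{2} + c^{2}\right) + 35 = 2 c^{2} + 35 = 35 + 2 c^{2}$)
$\left(-42192 + a{\left(147 \right)}\right) \left(22019 + K{\left(g \right)}\right) = \left(-42192 + \left(35 + 2 \cdot 147^{2}\right)\right) \left(22019 - 186\right) = \left(-42192 + \left(35 + 2 \cdot 21609\right)\right) 21833 = \left(-42192 + \left(35 + 43218\right)\right) 21833 = \left(-42192 + 43253\right) 21833 = 1061 \cdot 21833 = 23164813$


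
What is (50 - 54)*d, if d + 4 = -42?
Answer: 184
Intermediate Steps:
d = -46 (d = -4 - 42 = -46)
(50 - 54)*d = (50 - 54)*(-46) = -4*(-46) = 184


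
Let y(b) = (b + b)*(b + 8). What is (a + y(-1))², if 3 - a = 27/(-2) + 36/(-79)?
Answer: 218089/24964 ≈ 8.7361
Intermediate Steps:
y(b) = 2*b*(8 + b) (y(b) = (2*b)*(8 + b) = 2*b*(8 + b))
a = 2679/158 (a = 3 - (27/(-2) + 36/(-79)) = 3 - (27*(-½) + 36*(-1/79)) = 3 - (-27/2 - 36/79) = 3 - 1*(-2205/158) = 3 + 2205/158 = 2679/158 ≈ 16.956)
(a + y(-1))² = (2679/158 + 2*(-1)*(8 - 1))² = (2679/158 + 2*(-1)*7)² = (2679/158 - 14)² = (467/158)² = 218089/24964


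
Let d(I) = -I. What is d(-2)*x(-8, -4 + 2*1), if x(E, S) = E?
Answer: -16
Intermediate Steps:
d(-2)*x(-8, -4 + 2*1) = -1*(-2)*(-8) = 2*(-8) = -16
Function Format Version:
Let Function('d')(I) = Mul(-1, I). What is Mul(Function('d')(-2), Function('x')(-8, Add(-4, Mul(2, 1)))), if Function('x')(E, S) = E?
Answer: -16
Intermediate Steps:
Mul(Function('d')(-2), Function('x')(-8, Add(-4, Mul(2, 1)))) = Mul(Mul(-1, -2), -8) = Mul(2, -8) = -16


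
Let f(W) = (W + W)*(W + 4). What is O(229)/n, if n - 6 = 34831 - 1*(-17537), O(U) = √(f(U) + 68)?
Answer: 37*√78/52374 ≈ 0.0062393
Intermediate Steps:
f(W) = 2*W*(4 + W) (f(W) = (2*W)*(4 + W) = 2*W*(4 + W))
O(U) = √(68 + 2*U*(4 + U)) (O(U) = √(2*U*(4 + U) + 68) = √(68 + 2*U*(4 + U)))
n = 52374 (n = 6 + (34831 - 1*(-17537)) = 6 + (34831 + 17537) = 6 + 52368 = 52374)
O(229)/n = (√2*√(34 + 229*(4 + 229)))/52374 = (√2*√(34 + 229*233))*(1/52374) = (√2*√(34 + 53357))*(1/52374) = (√2*√53391)*(1/52374) = (√2*(37*√39))*(1/52374) = (37*√78)*(1/52374) = 37*√78/52374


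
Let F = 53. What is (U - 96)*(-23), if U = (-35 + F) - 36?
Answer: 2622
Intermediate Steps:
U = -18 (U = (-35 + 53) - 36 = 18 - 36 = -18)
(U - 96)*(-23) = (-18 - 96)*(-23) = -114*(-23) = 2622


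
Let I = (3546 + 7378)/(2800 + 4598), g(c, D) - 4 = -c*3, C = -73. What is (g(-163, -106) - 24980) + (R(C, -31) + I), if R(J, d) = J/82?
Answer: -7427170009/303318 ≈ -24486.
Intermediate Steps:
g(c, D) = 4 - 3*c (g(c, D) = 4 - c*3 = 4 - 3*c)
R(J, d) = J/82 (R(J, d) = J*(1/82) = J/82)
I = 5462/3699 (I = 10924/7398 = 10924*(1/7398) = 5462/3699 ≈ 1.4766)
(g(-163, -106) - 24980) + (R(C, -31) + I) = ((4 - 3*(-163)) - 24980) + ((1/82)*(-73) + 5462/3699) = ((4 + 489) - 24980) + (-73/82 + 5462/3699) = (493 - 24980) + 177857/303318 = -24487 + 177857/303318 = -7427170009/303318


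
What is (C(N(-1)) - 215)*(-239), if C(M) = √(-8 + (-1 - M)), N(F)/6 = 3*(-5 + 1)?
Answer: 51385 - 717*√7 ≈ 49488.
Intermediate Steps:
N(F) = -72 (N(F) = 6*(3*(-5 + 1)) = 6*(3*(-4)) = 6*(-12) = -72)
C(M) = √(-9 - M)
(C(N(-1)) - 215)*(-239) = (√(-9 - 1*(-72)) - 215)*(-239) = (√(-9 + 72) - 215)*(-239) = (√63 - 215)*(-239) = (3*√7 - 215)*(-239) = (-215 + 3*√7)*(-239) = 51385 - 717*√7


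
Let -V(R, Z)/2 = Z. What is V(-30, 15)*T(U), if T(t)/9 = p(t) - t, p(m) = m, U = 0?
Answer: 0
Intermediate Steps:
V(R, Z) = -2*Z
T(t) = 0 (T(t) = 9*(t - t) = 9*0 = 0)
V(-30, 15)*T(U) = -2*15*0 = -30*0 = 0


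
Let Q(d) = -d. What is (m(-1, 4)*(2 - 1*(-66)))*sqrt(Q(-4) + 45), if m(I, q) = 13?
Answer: 6188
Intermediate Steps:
(m(-1, 4)*(2 - 1*(-66)))*sqrt(Q(-4) + 45) = (13*(2 - 1*(-66)))*sqrt(-1*(-4) + 45) = (13*(2 + 66))*sqrt(4 + 45) = (13*68)*sqrt(49) = 884*7 = 6188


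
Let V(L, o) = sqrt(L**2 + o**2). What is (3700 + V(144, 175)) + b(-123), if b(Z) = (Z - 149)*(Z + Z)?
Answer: 70612 + sqrt(51361) ≈ 70839.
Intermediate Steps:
b(Z) = 2*Z*(-149 + Z) (b(Z) = (-149 + Z)*(2*Z) = 2*Z*(-149 + Z))
(3700 + V(144, 175)) + b(-123) = (3700 + sqrt(144**2 + 175**2)) + 2*(-123)*(-149 - 123) = (3700 + sqrt(20736 + 30625)) + 2*(-123)*(-272) = (3700 + sqrt(51361)) + 66912 = 70612 + sqrt(51361)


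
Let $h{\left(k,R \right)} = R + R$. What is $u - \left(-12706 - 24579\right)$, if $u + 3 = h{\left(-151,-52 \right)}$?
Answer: $37178$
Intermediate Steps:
$h{\left(k,R \right)} = 2 R$
$u = -107$ ($u = -3 + 2 \left(-52\right) = -3 - 104 = -107$)
$u - \left(-12706 - 24579\right) = -107 - \left(-12706 - 24579\right) = -107 - -37285 = -107 + 37285 = 37178$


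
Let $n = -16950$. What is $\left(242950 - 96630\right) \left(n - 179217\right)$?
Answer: $-28703155440$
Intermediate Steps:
$\left(242950 - 96630\right) \left(n - 179217\right) = \left(242950 - 96630\right) \left(-16950 - 179217\right) = 146320 \left(-196167\right) = -28703155440$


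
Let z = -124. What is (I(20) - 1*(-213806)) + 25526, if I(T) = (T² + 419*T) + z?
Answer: 247988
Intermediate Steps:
I(T) = -124 + T² + 419*T (I(T) = (T² + 419*T) - 124 = -124 + T² + 419*T)
(I(20) - 1*(-213806)) + 25526 = ((-124 + 20² + 419*20) - 1*(-213806)) + 25526 = ((-124 + 400 + 8380) + 213806) + 25526 = (8656 + 213806) + 25526 = 222462 + 25526 = 247988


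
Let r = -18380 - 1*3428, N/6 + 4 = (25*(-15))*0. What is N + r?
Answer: -21832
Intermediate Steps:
N = -24 (N = -24 + 6*((25*(-15))*0) = -24 + 6*(-375*0) = -24 + 6*0 = -24 + 0 = -24)
r = -21808 (r = -18380 - 3428 = -21808)
N + r = -24 - 21808 = -21832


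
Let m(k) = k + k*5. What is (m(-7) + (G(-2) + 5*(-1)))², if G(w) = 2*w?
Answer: 2601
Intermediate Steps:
m(k) = 6*k (m(k) = k + 5*k = 6*k)
(m(-7) + (G(-2) + 5*(-1)))² = (6*(-7) + (2*(-2) + 5*(-1)))² = (-42 + (-4 - 5))² = (-42 - 9)² = (-51)² = 2601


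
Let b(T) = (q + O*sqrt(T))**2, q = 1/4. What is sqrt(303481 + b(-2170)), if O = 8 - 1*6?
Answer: sqrt(4716817 + 16*I*sqrt(2170))/4 ≈ 542.96 + 0.042898*I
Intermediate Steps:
O = 2 (O = 8 - 6 = 2)
q = 1/4 ≈ 0.25000
b(T) = (1/4 + 2*sqrt(T))**2
sqrt(303481 + b(-2170)) = sqrt(303481 + (1 + 8*sqrt(-2170))**2/16) = sqrt(303481 + (1 + 8*(I*sqrt(2170)))**2/16) = sqrt(303481 + (1 + 8*I*sqrt(2170))**2/16)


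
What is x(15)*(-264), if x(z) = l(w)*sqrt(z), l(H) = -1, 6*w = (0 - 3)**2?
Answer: 264*sqrt(15) ≈ 1022.5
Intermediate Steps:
w = 3/2 (w = (0 - 3)**2/6 = (1/6)*(-3)**2 = (1/6)*9 = 3/2 ≈ 1.5000)
x(z) = -sqrt(z)
x(15)*(-264) = -sqrt(15)*(-264) = 264*sqrt(15)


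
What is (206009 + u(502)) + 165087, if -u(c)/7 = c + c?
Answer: 364068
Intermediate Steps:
u(c) = -14*c (u(c) = -7*(c + c) = -14*c)
(206009 + u(502)) + 165087 = (206009 - 14*502) + 165087 = (206009 - 7028) + 165087 = 198981 + 165087 = 364068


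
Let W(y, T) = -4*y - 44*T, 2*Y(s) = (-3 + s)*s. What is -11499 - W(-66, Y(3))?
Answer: -11763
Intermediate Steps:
Y(s) = s*(-3 + s)/2 (Y(s) = ((-3 + s)*s)/2 = (s*(-3 + s))/2 = s*(-3 + s)/2)
W(y, T) = -44*T - 4*y
-11499 - W(-66, Y(3)) = -11499 - (-22*3*(-3 + 3) - 4*(-66)) = -11499 - (-22*3*0 + 264) = -11499 - (-44*0 + 264) = -11499 - (0 + 264) = -11499 - 1*264 = -11499 - 264 = -11763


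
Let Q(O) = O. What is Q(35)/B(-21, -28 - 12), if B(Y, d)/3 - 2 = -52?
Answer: -7/30 ≈ -0.23333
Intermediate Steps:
B(Y, d) = -150 (B(Y, d) = 6 + 3*(-52) = 6 - 156 = -150)
Q(35)/B(-21, -28 - 12) = 35/(-150) = 35*(-1/150) = -7/30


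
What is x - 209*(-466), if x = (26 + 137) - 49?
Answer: 97508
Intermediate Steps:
x = 114 (x = 163 - 49 = 114)
x - 209*(-466) = 114 - 209*(-466) = 114 + 97394 = 97508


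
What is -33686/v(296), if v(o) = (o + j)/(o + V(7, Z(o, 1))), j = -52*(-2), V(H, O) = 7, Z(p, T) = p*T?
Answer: -5103429/200 ≈ -25517.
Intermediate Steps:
Z(p, T) = T*p
j = 104
v(o) = (104 + o)/(7 + o) (v(o) = (o + 104)/(o + 7) = (104 + o)/(7 + o))
-33686/v(296) = -33686*(7 + 296)/(104 + 296) = -33686/(400/303) = -33686/((1/303)*400) = -33686/400/303 = -33686*303/400 = -5103429/200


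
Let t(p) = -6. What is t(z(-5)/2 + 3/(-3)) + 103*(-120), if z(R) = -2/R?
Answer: -12366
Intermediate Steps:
t(z(-5)/2 + 3/(-3)) + 103*(-120) = -6 + 103*(-120) = -6 - 12360 = -12366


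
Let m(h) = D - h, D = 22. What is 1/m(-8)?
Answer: 1/30 ≈ 0.033333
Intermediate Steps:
m(h) = 22 - h
1/m(-8) = 1/(22 - 1*(-8)) = 1/(22 + 8) = 1/30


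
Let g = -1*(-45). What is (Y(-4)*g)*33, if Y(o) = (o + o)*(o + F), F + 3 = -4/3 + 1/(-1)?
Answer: 110880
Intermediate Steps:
g = 45
F = -16/3 (F = -3 + (-4/3 + 1/(-1)) = -3 + (-4*1/3 + 1*(-1)) = -3 + (-4/3 - 1) = -3 - 7/3 = -16/3 ≈ -5.3333)
Y(o) = 2*o*(-16/3 + o) (Y(o) = (o + o)*(o - 16/3) = (2*o)*(-16/3 + o) = 2*o*(-16/3 + o))
(Y(-4)*g)*33 = (((2/3)*(-4)*(-16 + 3*(-4)))*45)*33 = (((2/3)*(-4)*(-16 - 12))*45)*33 = (((2/3)*(-4)*(-28))*45)*33 = ((224/3)*45)*33 = 3360*33 = 110880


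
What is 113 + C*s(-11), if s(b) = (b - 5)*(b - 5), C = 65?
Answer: 16753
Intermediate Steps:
s(b) = (-5 + b)² (s(b) = (-5 + b)*(-5 + b) = (-5 + b)²)
113 + C*s(-11) = 113 + 65*(-5 - 11)² = 113 + 65*(-16)² = 113 + 65*256 = 113 + 16640 = 16753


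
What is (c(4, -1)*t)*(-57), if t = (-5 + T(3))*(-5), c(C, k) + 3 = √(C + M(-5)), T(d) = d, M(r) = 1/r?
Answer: 1710 - 114*√95 ≈ 598.87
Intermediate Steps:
c(C, k) = -3 + √(-⅕ + C) (c(C, k) = -3 + √(C + 1/(-5)) = -3 + √(C - ⅕) = -3 + √(-⅕ + C))
t = 10 (t = (-5 + 3)*(-5) = -2*(-5) = 10)
(c(4, -1)*t)*(-57) = ((-3 + √(-5 + 25*4)/5)*10)*(-57) = ((-3 + √(-5 + 100)/5)*10)*(-57) = ((-3 + √95/5)*10)*(-57) = (-30 + 2*√95)*(-57) = 1710 - 114*√95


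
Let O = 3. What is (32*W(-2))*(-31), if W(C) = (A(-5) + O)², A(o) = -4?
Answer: -992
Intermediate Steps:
W(C) = 1 (W(C) = (-4 + 3)² = (-1)² = 1)
(32*W(-2))*(-31) = (32*1)*(-31) = 32*(-31) = -992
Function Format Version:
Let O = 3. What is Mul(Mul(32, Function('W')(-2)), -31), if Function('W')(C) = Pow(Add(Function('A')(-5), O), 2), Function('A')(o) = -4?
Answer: -992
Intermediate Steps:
Function('W')(C) = 1 (Function('W')(C) = Pow(Add(-4, 3), 2) = Pow(-1, 2) = 1)
Mul(Mul(32, Function('W')(-2)), -31) = Mul(Mul(32, 1), -31) = Mul(32, -31) = -992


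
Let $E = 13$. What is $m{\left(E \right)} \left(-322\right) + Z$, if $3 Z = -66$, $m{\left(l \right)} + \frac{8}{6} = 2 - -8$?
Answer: $- \frac{8438}{3} \approx -2812.7$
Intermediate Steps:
$m{\left(l \right)} = \frac{26}{3}$ ($m{\left(l \right)} = - \frac{4}{3} + \left(2 - -8\right) = - \frac{4}{3} + \left(2 + 8\right) = - \frac{4}{3} + 10 = \frac{26}{3}$)
$Z = -22$ ($Z = \frac{1}{3} \left(-66\right) = -22$)
$m{\left(E \right)} \left(-322\right) + Z = \frac{26}{3} \left(-322\right) - 22 = - \frac{8372}{3} - 22 = - \frac{8438}{3}$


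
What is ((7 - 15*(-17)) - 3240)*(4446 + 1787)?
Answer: -18561874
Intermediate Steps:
((7 - 15*(-17)) - 3240)*(4446 + 1787) = ((7 + 255) - 3240)*6233 = (262 - 3240)*6233 = -2978*6233 = -18561874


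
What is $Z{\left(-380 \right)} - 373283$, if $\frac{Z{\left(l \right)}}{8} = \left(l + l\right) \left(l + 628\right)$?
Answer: $-1881123$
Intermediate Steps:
$Z{\left(l \right)} = 16 l \left(628 + l\right)$ ($Z{\left(l \right)} = 8 \left(l + l\right) \left(l + 628\right) = 8 \cdot 2 l \left(628 + l\right) = 16 l \left(628 + l\right)$)
$Z{\left(-380 \right)} - 373283 = 16 \left(-380\right) \left(628 - 380\right) - 373283 = 16 \left(-380\right) 248 - 373283 = -1507840 - 373283 = -1881123$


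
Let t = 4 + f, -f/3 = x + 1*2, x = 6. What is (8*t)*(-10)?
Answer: 1600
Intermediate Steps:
f = -24 (f = -3*(6 + 1*2) = -3*(6 + 2) = -3*8 = -24)
t = -20 (t = 4 - 24 = -20)
(8*t)*(-10) = (8*(-20))*(-10) = -160*(-10) = 1600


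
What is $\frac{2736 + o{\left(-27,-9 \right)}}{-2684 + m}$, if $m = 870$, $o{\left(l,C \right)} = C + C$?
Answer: $- \frac{1359}{907} \approx -1.4983$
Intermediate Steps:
$o{\left(l,C \right)} = 2 C$
$\frac{2736 + o{\left(-27,-9 \right)}}{-2684 + m} = \frac{2736 + 2 \left(-9\right)}{-2684 + 870} = \frac{2736 - 18}{-1814} = 2718 \left(- \frac{1}{1814}\right) = - \frac{1359}{907}$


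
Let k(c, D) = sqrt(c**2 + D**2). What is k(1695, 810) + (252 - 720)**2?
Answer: 219024 + 15*sqrt(15685) ≈ 2.2090e+5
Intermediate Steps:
k(c, D) = sqrt(D**2 + c**2)
k(1695, 810) + (252 - 720)**2 = sqrt(810**2 + 1695**2) + (252 - 720)**2 = sqrt(656100 + 2873025) + (-468)**2 = sqrt(3529125) + 219024 = 15*sqrt(15685) + 219024 = 219024 + 15*sqrt(15685)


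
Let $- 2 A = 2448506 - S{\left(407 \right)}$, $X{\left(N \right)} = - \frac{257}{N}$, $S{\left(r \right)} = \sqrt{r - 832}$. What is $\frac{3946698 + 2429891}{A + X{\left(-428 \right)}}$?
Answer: $- \frac{1430035858294022484}{274555068714384029} - \frac{2920222698440 i \sqrt{17}}{274555068714384029} \approx -5.2086 - 4.3854 \cdot 10^{-5} i$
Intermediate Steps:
$S{\left(r \right)} = \sqrt{-832 + r}$
$A = -1224253 + \frac{5 i \sqrt{17}}{2}$ ($A = - \frac{2448506 - \sqrt{-832 + 407}}{2} = - \frac{2448506 - \sqrt{-425}}{2} = - \frac{2448506 - 5 i \sqrt{17}}{2} = -1224253 + \frac{5 i \sqrt{17}}{2} \approx -1.2243 \cdot 10^{6} + 10.308 i$)
$\frac{3946698 + 2429891}{A + X{\left(-428 \right)}} = \frac{3946698 + 2429891}{\left(-1224253 + \frac{5 i \sqrt{17}}{2}\right) - \frac{257}{-428}} = \frac{6376589}{\left(-1224253 + \frac{5 i \sqrt{17}}{2}\right) - - \frac{257}{428}} = \frac{6376589}{\left(-1224253 + \frac{5 i \sqrt{17}}{2}\right) + \frac{257}{428}} = \frac{6376589}{- \frac{523980027}{428} + \frac{5 i \sqrt{17}}{2}}$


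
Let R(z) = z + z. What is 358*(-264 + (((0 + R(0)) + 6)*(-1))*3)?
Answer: -100956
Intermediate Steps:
R(z) = 2*z
358*(-264 + (((0 + R(0)) + 6)*(-1))*3) = 358*(-264 + (((0 + 2*0) + 6)*(-1))*3) = 358*(-264 + (((0 + 0) + 6)*(-1))*3) = 358*(-264 + ((0 + 6)*(-1))*3) = 358*(-264 + (6*(-1))*3) = 358*(-264 - 6*3) = 358*(-264 - 18) = 358*(-282) = -100956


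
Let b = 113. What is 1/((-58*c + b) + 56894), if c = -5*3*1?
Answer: 1/57877 ≈ 1.7278e-5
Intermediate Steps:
c = -15 (c = -15*1 = -15)
1/((-58*c + b) + 56894) = 1/((-58*(-15) + 113) + 56894) = 1/((870 + 113) + 56894) = 1/(983 + 56894) = 1/57877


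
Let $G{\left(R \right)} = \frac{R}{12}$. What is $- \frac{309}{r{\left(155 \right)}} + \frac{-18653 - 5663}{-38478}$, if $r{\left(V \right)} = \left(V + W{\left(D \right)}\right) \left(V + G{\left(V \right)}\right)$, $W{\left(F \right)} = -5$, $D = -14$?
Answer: $\frac{600569548}{969164625} \approx 0.61968$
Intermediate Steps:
$G{\left(R \right)} = \frac{R}{12}$ ($G{\left(R \right)} = R \frac{1}{12} = \frac{R}{12}$)
$r{\left(V \right)} = \frac{13 V \left(-5 + V\right)}{12}$ ($r{\left(V \right)} = \left(V - 5\right) \left(V + \frac{V}{12}\right) = \left(-5 + V\right) \frac{13 V}{12} = \frac{13 V \left(-5 + V\right)}{12}$)
$- \frac{309}{r{\left(155 \right)}} + \frac{-18653 - 5663}{-38478} = - \frac{309}{\frac{13}{12} \cdot 155 \left(-5 + 155\right)} + \frac{-18653 - 5663}{-38478} = - \frac{309}{\frac{13}{12} \cdot 155 \cdot 150} - - \frac{12158}{19239} = - \frac{309}{\frac{50375}{2}} + \frac{12158}{19239} = \left(-309\right) \frac{2}{50375} + \frac{12158}{19239} = - \frac{618}{50375} + \frac{12158}{19239} = \frac{600569548}{969164625}$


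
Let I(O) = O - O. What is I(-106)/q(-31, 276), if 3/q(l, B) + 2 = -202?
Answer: 0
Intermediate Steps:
q(l, B) = -1/68 (q(l, B) = 3/(-2 - 202) = 3/(-204) = 3*(-1/204) = -1/68)
I(O) = 0
I(-106)/q(-31, 276) = 0/(-1/68) = 0*(-68) = 0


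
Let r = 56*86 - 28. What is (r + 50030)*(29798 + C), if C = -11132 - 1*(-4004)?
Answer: 1242724060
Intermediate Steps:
r = 4788 (r = 4816 - 28 = 4788)
C = -7128 (C = -11132 + 4004 = -7128)
(r + 50030)*(29798 + C) = (4788 + 50030)*(29798 - 7128) = 54818*22670 = 1242724060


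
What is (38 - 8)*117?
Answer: 3510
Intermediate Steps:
(38 - 8)*117 = 30*117 = 3510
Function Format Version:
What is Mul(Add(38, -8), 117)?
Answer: 3510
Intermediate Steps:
Mul(Add(38, -8), 117) = Mul(30, 117) = 3510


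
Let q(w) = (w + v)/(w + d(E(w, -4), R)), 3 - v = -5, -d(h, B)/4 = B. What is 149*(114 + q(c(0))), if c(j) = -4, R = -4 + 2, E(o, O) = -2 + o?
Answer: 17135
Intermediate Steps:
R = -2
d(h, B) = -4*B
v = 8 (v = 3 - 1*(-5) = 3 + 5 = 8)
q(w) = 1 (q(w) = (w + 8)/(w - 4*(-2)) = (8 + w)/(w + 8) = (8 + w)/(8 + w) = 1)
149*(114 + q(c(0))) = 149*(114 + 1) = 149*115 = 17135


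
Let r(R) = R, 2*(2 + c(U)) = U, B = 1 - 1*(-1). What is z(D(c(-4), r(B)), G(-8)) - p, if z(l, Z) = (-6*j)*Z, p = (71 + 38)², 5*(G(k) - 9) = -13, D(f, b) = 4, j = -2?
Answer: -59021/5 ≈ -11804.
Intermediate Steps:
B = 2 (B = 1 + 1 = 2)
c(U) = -2 + U/2
G(k) = 32/5 (G(k) = 9 + (⅕)*(-13) = 9 - 13/5 = 32/5)
p = 11881 (p = 109² = 11881)
z(l, Z) = 12*Z (z(l, Z) = (-6*(-2))*Z = 12*Z)
z(D(c(-4), r(B)), G(-8)) - p = 12*(32/5) - 1*11881 = 384/5 - 11881 = -59021/5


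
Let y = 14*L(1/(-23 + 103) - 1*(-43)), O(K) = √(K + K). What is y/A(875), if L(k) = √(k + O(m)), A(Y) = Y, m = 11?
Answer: √(17205 + 400*√22)/1250 ≈ 0.11051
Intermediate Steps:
O(K) = √2*√K (O(K) = √(2*K) = √2*√K)
L(k) = √(k + √22) (L(k) = √(k + √2*√11) = √(k + √22))
y = 14*√(3441/80 + √22) (y = 14*√((1/(-23 + 103) - 1*(-43)) + √22) = 14*√((1/80 + 43) + √22) = 14*√(3441/80 + √22) ≈ 96.694)
y/A(875) = (7*√(17205 + 400*√22)/10)/875 = (7*√(17205 + 400*√22)/10)*(1/875) = √(17205 + 400*√22)/1250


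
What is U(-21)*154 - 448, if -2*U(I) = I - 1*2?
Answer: 1323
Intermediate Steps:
U(I) = 1 - I/2 (U(I) = -(I - 1*2)/2 = -(I - 2)/2 = -(-2 + I)/2 = 1 - I/2)
U(-21)*154 - 448 = (1 - 1/2*(-21))*154 - 448 = (1 + 21/2)*154 - 448 = (23/2)*154 - 448 = 1771 - 448 = 1323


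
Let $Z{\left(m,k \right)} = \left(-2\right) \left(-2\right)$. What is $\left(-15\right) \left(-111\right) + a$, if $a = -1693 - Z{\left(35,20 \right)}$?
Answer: $-32$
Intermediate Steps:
$Z{\left(m,k \right)} = 4$
$a = -1697$ ($a = -1693 - 4 = -1697$)
$\left(-15\right) \left(-111\right) + a = \left(-15\right) \left(-111\right) - 1697 = 1665 - 1697 = -32$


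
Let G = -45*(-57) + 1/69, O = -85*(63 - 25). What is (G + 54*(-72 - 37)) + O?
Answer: -452018/69 ≈ -6551.0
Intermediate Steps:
O = -3230 (O = -85*38 = -3230)
G = 176986/69 (G = 2565 + 1/69 = 176986/69 ≈ 2565.0)
(G + 54*(-72 - 37)) + O = (176986/69 + 54*(-72 - 37)) - 3230 = (176986/69 + 54*(-109)) - 3230 = (176986/69 - 5886) - 3230 = -229148/69 - 3230 = -452018/69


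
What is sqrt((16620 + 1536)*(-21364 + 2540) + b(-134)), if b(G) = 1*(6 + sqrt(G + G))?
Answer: sqrt(-341768538 + 2*I*sqrt(67)) ≈ 0.e-4 + 18487.0*I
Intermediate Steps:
b(G) = 6 + sqrt(2)*sqrt(G) (b(G) = 1*(6 + sqrt(2*G)) = 1*(6 + sqrt(2)*sqrt(G)) = 6 + sqrt(2)*sqrt(G))
sqrt((16620 + 1536)*(-21364 + 2540) + b(-134)) = sqrt((16620 + 1536)*(-21364 + 2540) + (6 + sqrt(2)*sqrt(-134))) = sqrt(18156*(-18824) + (6 + sqrt(2)*(I*sqrt(134)))) = sqrt(-341768544 + (6 + 2*I*sqrt(67))) = sqrt(-341768538 + 2*I*sqrt(67))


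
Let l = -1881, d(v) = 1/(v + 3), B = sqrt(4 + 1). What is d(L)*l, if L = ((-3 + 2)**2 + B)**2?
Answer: -16929/61 + 3762*sqrt(5)/61 ≈ -139.62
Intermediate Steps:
B = sqrt(5) ≈ 2.2361
L = (1 + sqrt(5))**2 (L = ((-3 + 2)**2 + sqrt(5))**2 = ((-1)**2 + sqrt(5))**2 = (1 + sqrt(5))**2 ≈ 10.472)
d(v) = 1/(3 + v)
d(L)*l = -1881/(3 + (1 + sqrt(5))**2)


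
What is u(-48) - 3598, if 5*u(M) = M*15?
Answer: -3742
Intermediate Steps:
u(M) = 3*M (u(M) = (M*15)/5 = (15*M)/5 = 3*M)
u(-48) - 3598 = 3*(-48) - 3598 = -144 - 3598 = -3742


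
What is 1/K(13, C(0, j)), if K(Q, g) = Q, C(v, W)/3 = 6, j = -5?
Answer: 1/13 ≈ 0.076923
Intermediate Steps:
C(v, W) = 18 (C(v, W) = 3*6 = 18)
1/K(13, C(0, j)) = 1/13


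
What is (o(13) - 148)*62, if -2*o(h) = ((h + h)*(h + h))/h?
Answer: -10788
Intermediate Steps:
o(h) = -2*h (o(h) = -(h + h)*(h + h)/(2*h) = -(2*h)*(2*h)/(2*h) = -4*h²/(2*h) = -2*h)
(o(13) - 148)*62 = (-2*13 - 148)*62 = (-26 - 148)*62 = -174*62 = -10788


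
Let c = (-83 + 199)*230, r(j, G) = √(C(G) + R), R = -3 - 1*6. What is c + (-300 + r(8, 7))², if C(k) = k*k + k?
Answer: 116727 - 600*√47 ≈ 1.1261e+5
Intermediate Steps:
C(k) = k + k² (C(k) = k² + k = k + k²)
R = -9 (R = -3 - 6 = -9)
r(j, G) = √(-9 + G*(1 + G)) (r(j, G) = √(G*(1 + G) - 9) = √(-9 + G*(1 + G)))
c = 26680 (c = 116*230 = 26680)
c + (-300 + r(8, 7))² = 26680 + (-300 + √(-9 + 7*(1 + 7)))² = 26680 + (-300 + √(-9 + 7*8))² = 26680 + (-300 + √(-9 + 56))² = 26680 + (-300 + √47)²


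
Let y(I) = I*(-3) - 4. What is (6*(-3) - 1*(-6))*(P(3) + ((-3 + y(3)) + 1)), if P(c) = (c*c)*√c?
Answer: 180 - 108*√3 ≈ -7.0615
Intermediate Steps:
y(I) = -4 - 3*I (y(I) = -3*I - 4 = -4 - 3*I)
P(c) = c^(5/2) (P(c) = c²*√c = c^(5/2))
(6*(-3) - 1*(-6))*(P(3) + ((-3 + y(3)) + 1)) = (6*(-3) - 1*(-6))*(3^(5/2) + ((-3 + (-4 - 3*3)) + 1)) = (-18 + 6)*(9*√3 + ((-3 + (-4 - 9)) + 1)) = -12*(9*√3 + ((-3 - 13) + 1)) = -12*(9*√3 + (-16 + 1)) = -12*(9*√3 - 15) = -12*(-15 + 9*√3) = 180 - 108*√3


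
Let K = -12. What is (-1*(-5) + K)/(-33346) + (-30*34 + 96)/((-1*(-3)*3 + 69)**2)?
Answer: -2564093/16906422 ≈ -0.15166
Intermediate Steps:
(-1*(-5) + K)/(-33346) + (-30*34 + 96)/((-1*(-3)*3 + 69)**2) = (-1*(-5) - 12)/(-33346) + (-30*34 + 96)/((-1*(-3)*3 + 69)**2) = (5 - 12)*(-1/33346) + (-1020 + 96)/((3*3 + 69)**2) = -7*(-1/33346) - 924/(9 + 69)**2 = 7/33346 - 924/(78**2) = 7/33346 - 924/6084 = 7/33346 - 924*1/6084 = 7/33346 - 77/507 = -2564093/16906422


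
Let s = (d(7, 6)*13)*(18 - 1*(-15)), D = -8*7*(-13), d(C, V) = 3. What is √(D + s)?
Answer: √2015 ≈ 44.889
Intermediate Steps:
D = 728 (D = -56*(-13) = 728)
s = 1287 (s = (3*13)*(18 - 1*(-15)) = 39*(18 + 15) = 39*33 = 1287)
√(D + s) = √(728 + 1287) = √2015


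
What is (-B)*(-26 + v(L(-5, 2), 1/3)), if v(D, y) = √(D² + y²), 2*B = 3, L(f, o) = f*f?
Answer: 39 - √5626/2 ≈ 1.4967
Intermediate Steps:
L(f, o) = f²
B = 3/2 (B = (½)*3 = 3/2 ≈ 1.5000)
(-B)*(-26 + v(L(-5, 2), 1/3)) = (-1*3/2)*(-26 + √(((-5)²)² + (1/3)²)) = -3*(-26 + √(25² + (⅓)²))/2 = -3*(-26 + √(625 + ⅑))/2 = -3*(-26 + √(5626/9))/2 = -3*(-26 + √5626/3)/2 = 39 - √5626/2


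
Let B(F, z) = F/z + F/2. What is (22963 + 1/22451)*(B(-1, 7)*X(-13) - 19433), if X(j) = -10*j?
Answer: -10061618395632/22451 ≈ -4.4816e+8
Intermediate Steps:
B(F, z) = F/2 + F/z (B(F, z) = F/z + F*(½) = F/z + F/2 = F/2 + F/z)
(22963 + 1/22451)*(B(-1, 7)*X(-13) - 19433) = (22963 + 1/22451)*(((½)*(-1) - 1/7)*(-10*(-13)) - 19433) = (22963 + 1/22451)*((-½ - 1*⅐)*130 - 19433) = 515542314*((-½ - ⅐)*130 - 19433)/22451 = 515542314*(-9/14*130 - 19433)/22451 = 515542314*(-585/7 - 19433)/22451 = (515542314/22451)*(-136616/7) = -10061618395632/22451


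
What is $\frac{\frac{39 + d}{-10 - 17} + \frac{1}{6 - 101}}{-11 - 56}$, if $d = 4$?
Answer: $\frac{4112}{171855} \approx 0.023927$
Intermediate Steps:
$\frac{\frac{39 + d}{-10 - 17} + \frac{1}{6 - 101}}{-11 - 56} = \frac{\frac{39 + 4}{-10 - 17} + \frac{1}{6 - 101}}{-11 - 56} = \frac{\frac{43}{-27} + \frac{1}{-95}}{-67} = - \frac{43 \left(- \frac{1}{27}\right) - \frac{1}{95}}{67} = - \frac{- \frac{43}{27} - \frac{1}{95}}{67} = \left(- \frac{1}{67}\right) \left(- \frac{4112}{2565}\right) = \frac{4112}{171855}$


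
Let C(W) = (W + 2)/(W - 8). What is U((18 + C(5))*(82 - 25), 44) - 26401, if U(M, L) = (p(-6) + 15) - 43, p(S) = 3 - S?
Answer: -26420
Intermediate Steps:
C(W) = (2 + W)/(-8 + W)
U(M, L) = -19 (U(M, L) = ((3 - 1*(-6)) + 15) - 43 = ((3 + 6) + 15) - 43 = (9 + 15) - 43 = 24 - 43 = -19)
U((18 + C(5))*(82 - 25), 44) - 26401 = -19 - 26401 = -26420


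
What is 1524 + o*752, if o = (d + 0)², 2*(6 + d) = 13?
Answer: 1712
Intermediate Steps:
d = ½ (d = -6 + (½)*13 = -6 + 13/2 = ½ ≈ 0.50000)
o = ¼ (o = (½ + 0)² = (½)² = ¼ ≈ 0.25000)
1524 + o*752 = 1524 + (¼)*752 = 1524 + 188 = 1712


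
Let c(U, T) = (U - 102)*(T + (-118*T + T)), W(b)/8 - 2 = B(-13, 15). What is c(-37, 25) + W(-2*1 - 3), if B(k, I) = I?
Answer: 403236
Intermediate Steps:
W(b) = 136 (W(b) = 16 + 8*15 = 16 + 120 = 136)
c(U, T) = -116*T*(-102 + U) (c(U, T) = (-102 + U)*(T - 117*T) = (-102 + U)*(-116*T) = -116*T*(-102 + U))
c(-37, 25) + W(-2*1 - 3) = 116*25*(102 - 1*(-37)) + 136 = 116*25*(102 + 37) + 136 = 116*25*139 + 136 = 403100 + 136 = 403236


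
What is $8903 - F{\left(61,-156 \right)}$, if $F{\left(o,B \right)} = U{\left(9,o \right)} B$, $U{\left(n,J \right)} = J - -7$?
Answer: $19511$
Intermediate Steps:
$U{\left(n,J \right)} = 7 + J$ ($U{\left(n,J \right)} = J + 7 = 7 + J$)
$F{\left(o,B \right)} = B \left(7 + o\right)$ ($F{\left(o,B \right)} = \left(7 + o\right) B = B \left(7 + o\right)$)
$8903 - F{\left(61,-156 \right)} = 8903 - - 156 \left(7 + 61\right) = 8903 - \left(-156\right) 68 = 8903 - -10608 = 8903 + 10608 = 19511$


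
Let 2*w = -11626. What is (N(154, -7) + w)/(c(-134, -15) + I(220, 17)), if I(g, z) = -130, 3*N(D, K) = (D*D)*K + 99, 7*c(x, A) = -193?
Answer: 1283464/3309 ≈ 387.87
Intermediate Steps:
c(x, A) = -193/7 (c(x, A) = (⅐)*(-193) = -193/7)
w = -5813 (w = (½)*(-11626) = -5813)
N(D, K) = 33 + K*D²/3 (N(D, K) = ((D*D)*K + 99)/3 = (D²*K + 99)/3 = (K*D² + 99)/3 = (99 + K*D²)/3 = 33 + K*D²/3)
(N(154, -7) + w)/(c(-134, -15) + I(220, 17)) = ((33 + (⅓)*(-7)*154²) - 5813)/(-193/7 - 130) = ((33 + (⅓)*(-7)*23716) - 5813)/(-1103/7) = ((33 - 166012/3) - 5813)*(-7/1103) = (-165913/3 - 5813)*(-7/1103) = -183352/3*(-7/1103) = 1283464/3309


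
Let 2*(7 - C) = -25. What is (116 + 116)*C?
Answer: 4524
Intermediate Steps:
C = 39/2 (C = 7 - 1/2*(-25) = 7 + 25/2 = 39/2 ≈ 19.500)
(116 + 116)*C = (116 + 116)*(39/2) = 232*(39/2) = 4524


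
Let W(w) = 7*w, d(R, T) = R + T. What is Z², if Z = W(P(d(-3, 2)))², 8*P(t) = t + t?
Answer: 2401/256 ≈ 9.3789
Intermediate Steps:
P(t) = t/4 (P(t) = (t + t)/8 = (2*t)/8 = t/4)
Z = 49/16 (Z = (7*((-3 + 2)/4))² = (7*((¼)*(-1)))² = (7*(-¼))² = (-7/4)² = 49/16 ≈ 3.0625)
Z² = (49/16)² = 2401/256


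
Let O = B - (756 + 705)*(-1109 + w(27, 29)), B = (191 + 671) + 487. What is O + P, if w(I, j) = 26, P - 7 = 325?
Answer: 1583944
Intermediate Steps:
P = 332 (P = 7 + 325 = 332)
B = 1349 (B = 862 + 487 = 1349)
O = 1583612 (O = 1349 - (756 + 705)*(-1109 + 26) = 1349 - 1461*(-1083) = 1349 - 1*(-1582263) = 1349 + 1582263 = 1583612)
O + P = 1583612 + 332 = 1583944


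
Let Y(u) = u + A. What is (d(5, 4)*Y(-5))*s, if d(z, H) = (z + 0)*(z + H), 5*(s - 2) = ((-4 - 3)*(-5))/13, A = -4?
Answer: -13365/13 ≈ -1028.1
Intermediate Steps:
Y(u) = -4 + u (Y(u) = u - 4 = -4 + u)
s = 33/13 (s = 2 + (((-4 - 3)*(-5))/13)/5 = 2 + (-7*(-5)*(1/13))/5 = 2 + (35*(1/13))/5 = 2 + (1/5)*(35/13) = 2 + 7/13 = 33/13 ≈ 2.5385)
d(z, H) = z*(H + z)
(d(5, 4)*Y(-5))*s = ((5*(4 + 5))*(-4 - 5))*(33/13) = ((5*9)*(-9))*(33/13) = (45*(-9))*(33/13) = -405*33/13 = -13365/13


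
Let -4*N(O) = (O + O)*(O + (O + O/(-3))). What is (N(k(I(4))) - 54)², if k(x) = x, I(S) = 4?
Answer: 40804/9 ≈ 4533.8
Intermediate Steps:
N(O) = -5*O²/6 (N(O) = -(O + O)*(O + (O + O/(-3)))/4 = -2*O*(O + (O - O/3))/4 = -2*O*(O + 2*O/3)/4 = -2*O*5*O/3/4 = -5*O²/6)
(N(k(I(4))) - 54)² = (-⅚*4² - 54)² = (-⅚*16 - 54)² = (-40/3 - 54)² = (-202/3)² = 40804/9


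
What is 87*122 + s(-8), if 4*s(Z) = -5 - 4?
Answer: 42447/4 ≈ 10612.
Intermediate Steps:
s(Z) = -9/4 (s(Z) = (-5 - 4)/4 = (1/4)*(-9) = -9/4)
87*122 + s(-8) = 87*122 - 9/4 = 10614 - 9/4 = 42447/4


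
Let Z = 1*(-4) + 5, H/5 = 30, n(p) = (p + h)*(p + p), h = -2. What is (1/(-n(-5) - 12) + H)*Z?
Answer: 12299/82 ≈ 149.99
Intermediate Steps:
n(p) = 2*p*(-2 + p) (n(p) = (p - 2)*(p + p) = (-2 + p)*(2*p) = 2*p*(-2 + p))
H = 150 (H = 5*30 = 150)
Z = 1 (Z = -4 + 5 = 1)
(1/(-n(-5) - 12) + H)*Z = (1/(-2*(-5)*(-2 - 5) - 12) + 150)*1 = (1/(-2*(-5)*(-7) - 12) + 150)*1 = (1/(-1*70 - 12) + 150)*1 = (1/(-70 - 12) + 150)*1 = (1/(-82) + 150)*1 = (-1/82 + 150)*1 = (12299/82)*1 = 12299/82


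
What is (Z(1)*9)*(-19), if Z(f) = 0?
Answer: 0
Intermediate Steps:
(Z(1)*9)*(-19) = (0*9)*(-19) = 0*(-19) = 0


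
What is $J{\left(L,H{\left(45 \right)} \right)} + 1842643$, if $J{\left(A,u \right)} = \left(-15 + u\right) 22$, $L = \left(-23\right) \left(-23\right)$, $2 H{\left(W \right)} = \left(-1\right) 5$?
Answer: $1842258$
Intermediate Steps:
$H{\left(W \right)} = - \frac{5}{2}$ ($H{\left(W \right)} = \frac{\left(-1\right) 5}{2} = \frac{1}{2} \left(-5\right) = - \frac{5}{2}$)
$L = 529$
$J{\left(A,u \right)} = -330 + 22 u$
$J{\left(L,H{\left(45 \right)} \right)} + 1842643 = \left(-330 + 22 \left(- \frac{5}{2}\right)\right) + 1842643 = \left(-330 - 55\right) + 1842643 = -385 + 1842643 = 1842258$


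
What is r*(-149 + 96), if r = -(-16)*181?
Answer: -153488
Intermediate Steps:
r = 2896 (r = -8*(-362) = 2896)
r*(-149 + 96) = 2896*(-149 + 96) = 2896*(-53) = -153488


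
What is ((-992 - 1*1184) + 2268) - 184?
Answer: -92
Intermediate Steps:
((-992 - 1*1184) + 2268) - 184 = ((-992 - 1184) + 2268) - 184 = (-2176 + 2268) - 184 = 92 - 184 = -92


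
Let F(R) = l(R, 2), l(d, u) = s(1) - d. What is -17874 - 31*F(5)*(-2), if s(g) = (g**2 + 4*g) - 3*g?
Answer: -18060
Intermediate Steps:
s(g) = g + g**2
l(d, u) = 2 - d (l(d, u) = 1*(1 + 1) - d = 1*2 - d = 2 - d)
F(R) = 2 - R
-17874 - 31*F(5)*(-2) = -17874 - 31*(2 - 1*5)*(-2) = -17874 - 31*(2 - 5)*(-2) = -17874 - 31*(-3)*(-2) = -17874 - (-93)*(-2) = -17874 - 1*186 = -17874 - 186 = -18060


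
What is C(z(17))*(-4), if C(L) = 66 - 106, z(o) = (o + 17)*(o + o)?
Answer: 160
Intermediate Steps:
z(o) = 2*o*(17 + o) (z(o) = (17 + o)*(2*o) = 2*o*(17 + o))
C(L) = -40
C(z(17))*(-4) = -40*(-4) = 160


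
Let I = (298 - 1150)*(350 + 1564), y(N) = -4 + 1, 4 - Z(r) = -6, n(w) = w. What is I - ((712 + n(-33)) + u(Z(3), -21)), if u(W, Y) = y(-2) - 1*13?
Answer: -1631391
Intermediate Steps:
Z(r) = 10 (Z(r) = 4 - 1*(-6) = 4 + 6 = 10)
y(N) = -3
u(W, Y) = -16 (u(W, Y) = -3 - 1*13 = -3 - 13 = -16)
I = -1630728 (I = -852*1914 = -1630728)
I - ((712 + n(-33)) + u(Z(3), -21)) = -1630728 - ((712 - 33) - 16) = -1630728 - (679 - 16) = -1630728 - 1*663 = -1630728 - 663 = -1631391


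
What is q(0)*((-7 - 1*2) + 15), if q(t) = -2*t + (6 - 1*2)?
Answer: 24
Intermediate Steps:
q(t) = 4 - 2*t (q(t) = -2*t + (6 - 2) = -2*t + 4 = 4 - 2*t)
q(0)*((-7 - 1*2) + 15) = (4 - 2*0)*((-7 - 1*2) + 15) = (4 + 0)*((-7 - 2) + 15) = 4*(-9 + 15) = 4*6 = 24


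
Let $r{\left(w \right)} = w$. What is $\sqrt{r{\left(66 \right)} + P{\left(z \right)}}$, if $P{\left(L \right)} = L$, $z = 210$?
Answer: $2 \sqrt{69} \approx 16.613$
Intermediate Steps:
$\sqrt{r{\left(66 \right)} + P{\left(z \right)}} = \sqrt{66 + 210} = \sqrt{276} = 2 \sqrt{69}$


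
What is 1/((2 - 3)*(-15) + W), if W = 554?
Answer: 1/569 ≈ 0.0017575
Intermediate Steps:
1/((2 - 3)*(-15) + W) = 1/((2 - 3)*(-15) + 554) = 1/(-1*(-15) + 554) = 1/(15 + 554) = 1/569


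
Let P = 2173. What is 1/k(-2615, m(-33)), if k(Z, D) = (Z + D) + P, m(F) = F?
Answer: -1/475 ≈ -0.0021053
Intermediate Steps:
k(Z, D) = 2173 + D + Z (k(Z, D) = (Z + D) + 2173 = (D + Z) + 2173 = 2173 + D + Z)
1/k(-2615, m(-33)) = 1/(2173 - 33 - 2615) = 1/(-475) = -1/475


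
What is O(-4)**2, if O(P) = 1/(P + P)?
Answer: 1/64 ≈ 0.015625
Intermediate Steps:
O(P) = 1/(2*P)
O(-4)**2 = ((1/2)/(-4))**2 = ((1/2)*(-1/4))**2 = (-1/8)**2 = 1/64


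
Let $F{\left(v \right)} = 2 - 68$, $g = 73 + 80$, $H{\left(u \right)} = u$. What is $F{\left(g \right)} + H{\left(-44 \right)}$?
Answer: $-110$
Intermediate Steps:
$g = 153$
$F{\left(v \right)} = -66$
$F{\left(g \right)} + H{\left(-44 \right)} = -66 - 44 = -110$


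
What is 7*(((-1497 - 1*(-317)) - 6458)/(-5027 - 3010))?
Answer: 938/141 ≈ 6.6525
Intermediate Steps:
7*(((-1497 - 1*(-317)) - 6458)/(-5027 - 3010)) = 7*(((-1497 + 317) - 6458)/(-8037)) = 7*((-1180 - 6458)*(-1/8037)) = 7*(-7638*(-1/8037)) = 7*(134/141) = 938/141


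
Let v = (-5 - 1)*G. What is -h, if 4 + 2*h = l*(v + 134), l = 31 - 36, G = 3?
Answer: 292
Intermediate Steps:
l = -5
v = -18 (v = (-5 - 1)*3 = -6*3 = -18)
h = -292 (h = -2 + (-5*(-18 + 134))/2 = -2 + (-5*116)/2 = -2 + (½)*(-580) = -2 - 290 = -292)
-h = -1*(-292) = 292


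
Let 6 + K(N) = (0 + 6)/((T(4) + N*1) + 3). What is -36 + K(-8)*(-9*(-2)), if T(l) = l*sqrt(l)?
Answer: -108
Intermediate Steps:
T(l) = l**(3/2)
K(N) = -6 + 6/(11 + N) (K(N) = -6 + (0 + 6)/((4**(3/2) + N*1) + 3) = -6 + 6/((8 + N) + 3) = -6 + 6/(11 + N))
-36 + K(-8)*(-9*(-2)) = -36 + (6*(-10 - 1*(-8))/(11 - 8))*(-9*(-2)) = -36 + (6*(-10 + 8)/3)*18 = -36 + (6*(1/3)*(-2))*18 = -36 - 4*18 = -36 - 72 = -108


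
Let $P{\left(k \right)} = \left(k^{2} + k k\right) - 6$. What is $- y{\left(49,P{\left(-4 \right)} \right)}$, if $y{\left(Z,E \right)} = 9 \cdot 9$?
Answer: $-81$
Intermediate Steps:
$P{\left(k \right)} = -6 + 2 k^{2}$ ($P{\left(k \right)} = \left(k^{2} + k^{2}\right) - 6 = 2 k^{2} - 6 = -6 + 2 k^{2}$)
$y{\left(Z,E \right)} = 81$
$- y{\left(49,P{\left(-4 \right)} \right)} = \left(-1\right) 81 = -81$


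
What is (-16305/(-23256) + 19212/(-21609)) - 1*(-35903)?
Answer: 222747651985/6204184 ≈ 35903.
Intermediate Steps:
(-16305/(-23256) + 19212/(-21609)) - 1*(-35903) = (-16305*(-1/23256) + 19212*(-1/21609)) + 35903 = (5435/7752 - 6404/7203) + 35903 = -1166167/6204184 + 35903 = 222747651985/6204184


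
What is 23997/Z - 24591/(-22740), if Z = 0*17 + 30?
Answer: 6071439/7580 ≈ 800.98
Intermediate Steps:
Z = 30 (Z = 0 + 30 = 30)
23997/Z - 24591/(-22740) = 23997/30 - 24591/(-22740) = 23997*(1/30) - 24591*(-1/22740) = 7999/10 + 8197/7580 = 6071439/7580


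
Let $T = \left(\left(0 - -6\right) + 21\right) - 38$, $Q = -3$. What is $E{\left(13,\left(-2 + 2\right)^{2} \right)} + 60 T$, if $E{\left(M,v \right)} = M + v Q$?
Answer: $-647$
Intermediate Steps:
$T = -11$ ($T = \left(\left(0 + 6\right) + 21\right) - 38 = \left(6 + 21\right) - 38 = 27 - 38 = -11$)
$E{\left(M,v \right)} = M - 3 v$ ($E{\left(M,v \right)} = M + v \left(-3\right) = M - 3 v$)
$E{\left(13,\left(-2 + 2\right)^{2} \right)} + 60 T = \left(13 - 3 \left(-2 + 2\right)^{2}\right) + 60 \left(-11\right) = \left(13 - 3 \cdot 0^{2}\right) - 660 = \left(13 - 0\right) - 660 = \left(13 + 0\right) - 660 = 13 - 660 = -647$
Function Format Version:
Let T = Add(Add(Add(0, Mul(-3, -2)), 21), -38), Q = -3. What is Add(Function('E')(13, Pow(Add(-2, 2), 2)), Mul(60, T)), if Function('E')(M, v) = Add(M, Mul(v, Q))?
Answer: -647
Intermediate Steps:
T = -11 (T = Add(Add(Add(0, 6), 21), -38) = Add(Add(6, 21), -38) = Add(27, -38) = -11)
Function('E')(M, v) = Add(M, Mul(-3, v)) (Function('E')(M, v) = Add(M, Mul(v, -3)) = Add(M, Mul(-3, v)))
Add(Function('E')(13, Pow(Add(-2, 2), 2)), Mul(60, T)) = Add(Add(13, Mul(-3, Pow(Add(-2, 2), 2))), Mul(60, -11)) = Add(Add(13, Mul(-3, Pow(0, 2))), -660) = Add(Add(13, Mul(-3, 0)), -660) = Add(Add(13, 0), -660) = Add(13, -660) = -647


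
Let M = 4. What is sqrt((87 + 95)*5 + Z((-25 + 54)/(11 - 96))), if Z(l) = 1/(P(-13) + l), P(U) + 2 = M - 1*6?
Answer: sqrt(13763905)/123 ≈ 30.162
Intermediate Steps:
P(U) = -4 (P(U) = -2 + (4 - 1*6) = -2 + (4 - 6) = -2 - 2 = -4)
Z(l) = 1/(-4 + l)
sqrt((87 + 95)*5 + Z((-25 + 54)/(11 - 96))) = sqrt((87 + 95)*5 + 1/(-4 + (-25 + 54)/(11 - 96))) = sqrt(182*5 + 1/(-4 + 29/(-85))) = sqrt(910 + 1/(-4 + 29*(-1/85))) = sqrt(910 + 1/(-4 - 29/85)) = sqrt(910 + 1/(-369/85)) = sqrt(910 - 85/369) = sqrt(335705/369) = sqrt(13763905)/123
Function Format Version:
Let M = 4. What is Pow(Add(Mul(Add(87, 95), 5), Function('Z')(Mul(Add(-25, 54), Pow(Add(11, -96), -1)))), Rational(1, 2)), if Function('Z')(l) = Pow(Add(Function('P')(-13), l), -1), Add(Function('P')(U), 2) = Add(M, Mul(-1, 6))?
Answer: Mul(Rational(1, 123), Pow(13763905, Rational(1, 2))) ≈ 30.162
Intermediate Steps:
Function('P')(U) = -4 (Function('P')(U) = Add(-2, Add(4, Mul(-1, 6))) = Add(-2, Add(4, -6)) = Add(-2, -2) = -4)
Function('Z')(l) = Pow(Add(-4, l), -1)
Pow(Add(Mul(Add(87, 95), 5), Function('Z')(Mul(Add(-25, 54), Pow(Add(11, -96), -1)))), Rational(1, 2)) = Pow(Add(Mul(Add(87, 95), 5), Pow(Add(-4, Mul(Add(-25, 54), Pow(Add(11, -96), -1))), -1)), Rational(1, 2)) = Pow(Add(Mul(182, 5), Pow(Add(-4, Mul(29, Pow(-85, -1))), -1)), Rational(1, 2)) = Pow(Add(910, Pow(Add(-4, Mul(29, Rational(-1, 85))), -1)), Rational(1, 2)) = Pow(Add(910, Pow(Add(-4, Rational(-29, 85)), -1)), Rational(1, 2)) = Pow(Add(910, Pow(Rational(-369, 85), -1)), Rational(1, 2)) = Pow(Add(910, Rational(-85, 369)), Rational(1, 2)) = Pow(Rational(335705, 369), Rational(1, 2)) = Mul(Rational(1, 123), Pow(13763905, Rational(1, 2)))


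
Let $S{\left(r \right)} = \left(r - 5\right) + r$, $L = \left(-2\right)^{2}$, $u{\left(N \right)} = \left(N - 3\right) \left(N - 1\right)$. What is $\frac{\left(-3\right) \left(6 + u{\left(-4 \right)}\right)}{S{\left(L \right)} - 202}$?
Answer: $\frac{123}{199} \approx 0.61809$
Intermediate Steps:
$u{\left(N \right)} = \left(-1 + N\right) \left(-3 + N\right)$ ($u{\left(N \right)} = \left(-3 + N\right) \left(-1 + N\right) = \left(-1 + N\right) \left(-3 + N\right)$)
$L = 4$
$S{\left(r \right)} = -5 + 2 r$ ($S{\left(r \right)} = \left(-5 + r\right) + r = -5 + 2 r$)
$\frac{\left(-3\right) \left(6 + u{\left(-4 \right)}\right)}{S{\left(L \right)} - 202} = \frac{\left(-3\right) \left(6 + \left(3 + \left(-4\right)^{2} - -16\right)\right)}{\left(-5 + 2 \cdot 4\right) - 202} = \frac{\left(-3\right) \left(6 + \left(3 + 16 + 16\right)\right)}{\left(-5 + 8\right) - 202} = \frac{\left(-3\right) \left(6 + 35\right)}{3 - 202} = \frac{\left(-3\right) 41}{-199} = \left(-123\right) \left(- \frac{1}{199}\right) = \frac{123}{199}$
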